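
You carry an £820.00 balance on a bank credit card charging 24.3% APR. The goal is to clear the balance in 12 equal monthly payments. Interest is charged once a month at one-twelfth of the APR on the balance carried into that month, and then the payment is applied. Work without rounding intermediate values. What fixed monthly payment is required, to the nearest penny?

£77.66

Monthly rate r = 24.3%/12 = 2.025% = 0.02025.
Level-payment amortization: P = B₀·r / (1 − (1+r)^(−n)) = 820.00·0.02025 / (1 − 1.02025^(−12)).
Denominator 1 − (1+r)^(−12) = 0.213822232.
P = 16.605 / 0.213822232 ≈ 77.66.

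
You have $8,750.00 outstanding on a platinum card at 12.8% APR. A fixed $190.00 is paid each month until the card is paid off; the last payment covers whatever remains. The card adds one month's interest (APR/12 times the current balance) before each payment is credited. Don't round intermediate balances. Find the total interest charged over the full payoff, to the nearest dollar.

$3,351

Monthly rate r = 12.8%/12 = 1.06667% = 0.0106667.
Payoff takes n = ⌈−ln(1 − rB₀/P)/ln(1+r)⌉ = ⌈63.689⌉ = 64 payments; the last is $131.19.
Total paid = 63·$190.00 + $131.19 = $12,101.19.
Total interest = total paid − principal = $12,101.19 − $8,750.00 = $3,351.19.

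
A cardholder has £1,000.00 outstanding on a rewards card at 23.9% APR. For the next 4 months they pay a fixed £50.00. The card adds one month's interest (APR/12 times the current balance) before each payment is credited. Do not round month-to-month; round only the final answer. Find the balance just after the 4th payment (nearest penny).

Monthly rate r = 23.9%/12 = 1.99167% = 0.0199167.
Each month: B ← B·(1+r) − £50.00.
Month 1: interest £19.92; balance after payment £969.92.
Month 2: interest £19.32; balance after payment £939.23.
Month 3: interest £18.71; balance after payment £907.94.
Month 4: interest £18.08; balance after payment £876.02.

£876.02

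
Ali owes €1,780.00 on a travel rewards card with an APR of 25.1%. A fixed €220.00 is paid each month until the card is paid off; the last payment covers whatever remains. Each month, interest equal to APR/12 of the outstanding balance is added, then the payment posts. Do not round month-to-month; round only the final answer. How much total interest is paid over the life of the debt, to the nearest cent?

€190.53

Monthly rate r = 25.1%/12 = 2.09167% = 0.0209167.
Payoff takes n = ⌈−ln(1 − rB₀/P)/ln(1+r)⌉ = ⌈8.957⌉ = 9 payments; the last is €210.53.
Total paid = 8·€220.00 + €210.53 = €1,970.53.
Total interest = total paid − principal = €1,970.53 − €1,780.00 = €190.53.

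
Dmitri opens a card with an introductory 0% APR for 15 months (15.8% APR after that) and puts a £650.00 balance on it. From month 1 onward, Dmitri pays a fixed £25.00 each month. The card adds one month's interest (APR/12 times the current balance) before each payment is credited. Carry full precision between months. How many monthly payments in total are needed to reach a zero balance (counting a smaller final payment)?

27 payments

Promo months 1–15 at r₀ = 0%/12 = 0; months 16+ at r₁ = 15.8%/12 = 0.0131667.
After month 15 (no interest yet): B = £650.00 − 15·£25.00 = £275.00.
Then at r₁ with £25.00/mo: n₂ = −ln(1 − r₁·B/P)/ln(1+r₁) ≈ 11.96 → 12 more payments.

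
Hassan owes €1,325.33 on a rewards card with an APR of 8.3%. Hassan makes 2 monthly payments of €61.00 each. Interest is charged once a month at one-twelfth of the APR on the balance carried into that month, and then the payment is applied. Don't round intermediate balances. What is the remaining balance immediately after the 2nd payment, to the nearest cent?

Monthly rate r = 8.3%/12 = 0.691667% = 0.00691667.
Each month: B ← B·(1+r) − €61.00.
Month 1: interest €9.17; balance after payment €1,273.50.
Month 2: interest €8.81; balance after payment €1,221.31.

€1,221.31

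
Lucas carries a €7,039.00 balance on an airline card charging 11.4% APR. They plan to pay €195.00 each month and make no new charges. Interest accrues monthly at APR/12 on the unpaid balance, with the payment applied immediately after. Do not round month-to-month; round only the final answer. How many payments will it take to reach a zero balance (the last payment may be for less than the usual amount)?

45 months

Monthly rate r = 11.4%/12 = 0.95% = 0.0095.
Recurrence: B ← B·(1+r) − €195.00.
Month 1: interest €66.87; balance after payment €6,910.87.
Month 2: interest €65.65; balance after payment €6,781.52.
Closed form: n = −ln(1 − rB₀/P)/ln(1+r) = −ln(0.65707)/ln(1.0095) ≈ 44.416, so the balance reaches zero during payment 45.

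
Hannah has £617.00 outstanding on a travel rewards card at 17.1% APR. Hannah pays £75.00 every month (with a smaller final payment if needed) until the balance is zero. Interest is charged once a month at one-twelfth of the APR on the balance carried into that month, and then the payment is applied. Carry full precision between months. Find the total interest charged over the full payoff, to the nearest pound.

£44

Monthly rate r = 17.1%/12 = 1.425% = 0.01425.
Payoff takes n = ⌈−ln(1 − rB₀/P)/ln(1+r)⌉ = ⌈8.812⌉ = 9 payments; the last is £61.01.
Total paid = 8·£75.00 + £61.01 = £661.01.
Total interest = total paid − principal = £661.01 − £617.00 = £44.01.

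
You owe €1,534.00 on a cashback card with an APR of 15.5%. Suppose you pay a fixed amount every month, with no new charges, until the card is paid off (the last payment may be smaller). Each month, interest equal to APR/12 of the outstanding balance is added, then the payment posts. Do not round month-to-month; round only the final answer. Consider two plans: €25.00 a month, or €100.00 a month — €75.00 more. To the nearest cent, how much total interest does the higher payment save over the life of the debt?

€1,343.35

Monthly rate r = 15.5%/12 = 1.29167% = 0.0129167.
At €25.00/mo: n = ⌈−ln(1 − rB₀/P)/ln(1+r)⌉ = 123 payments (last €14.07); total interest = total paid − €1,534.00 = €1,530.07.
At €100.00/mo: 18 payments (last €20.72); total interest €186.72.
Interest saved = €1,530.07 − €186.72 = €1,343.35.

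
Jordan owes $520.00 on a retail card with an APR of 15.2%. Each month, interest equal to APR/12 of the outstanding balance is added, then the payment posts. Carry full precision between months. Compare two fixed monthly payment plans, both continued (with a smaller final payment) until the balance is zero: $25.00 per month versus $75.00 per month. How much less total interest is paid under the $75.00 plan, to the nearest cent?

Monthly rate r = 15.2%/12 = 1.26667% = 0.0126667.
At $25.00/mo: n = ⌈−ln(1 − rB₀/P)/ln(1+r)⌉ = 25 payments (last $7.40); total interest = total paid − $520.00 = $87.40.
At $75.00/mo: 8 payments (last $22.80); total interest $27.80.
Interest saved = $87.40 − $27.80 = $59.60.

$59.60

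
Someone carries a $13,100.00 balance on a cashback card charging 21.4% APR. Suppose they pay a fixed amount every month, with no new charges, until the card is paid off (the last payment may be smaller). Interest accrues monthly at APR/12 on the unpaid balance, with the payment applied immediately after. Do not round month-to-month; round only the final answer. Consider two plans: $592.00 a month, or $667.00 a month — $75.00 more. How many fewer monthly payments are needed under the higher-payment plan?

Monthly rate r = 21.4%/12 = 1.78333% = 0.0178333.
At $592.00/mo: n = ⌈−ln(1 − rB₀/P)/ln(1+r)⌉ = 29 payments (last $234.69); total interest = total paid − $13,100.00 = $3,710.69.
At $667.00/mo: 25 payments (last $263.24); total interest $3,171.24.
Payments saved = 29 − 25 = 4.

4 fewer payments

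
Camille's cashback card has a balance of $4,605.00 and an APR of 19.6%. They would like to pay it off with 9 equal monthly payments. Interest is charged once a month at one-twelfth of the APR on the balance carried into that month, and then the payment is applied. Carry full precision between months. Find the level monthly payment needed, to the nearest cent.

$554.36

Monthly rate r = 19.6%/12 = 1.63333% = 0.0163333.
Level-payment amortization: P = B₀·r / (1 − (1+r)^(−n)) = 4605.00·0.0163333 / (1 − 1.01633^(−9)).
Denominator 1 − (1+r)^(−9) = 0.135680178.
P = 75.215 / 0.135680178 ≈ 554.36.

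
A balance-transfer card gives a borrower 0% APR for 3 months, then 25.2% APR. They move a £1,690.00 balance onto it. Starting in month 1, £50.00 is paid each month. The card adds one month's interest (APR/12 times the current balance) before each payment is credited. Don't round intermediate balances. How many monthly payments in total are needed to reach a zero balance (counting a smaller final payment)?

Promo months 1–3 at r₀ = 0%/12 = 0; months 4+ at r₁ = 25.2%/12 = 0.021.
After month 3 (no interest yet): B = £1,690.00 − 3·£50.00 = £1,540.00.
Then at r₁ with £50.00/mo: n₂ = −ln(1 − r₁·B/P)/ln(1+r₁) ≈ 50.08 → 51 more payments.

54 months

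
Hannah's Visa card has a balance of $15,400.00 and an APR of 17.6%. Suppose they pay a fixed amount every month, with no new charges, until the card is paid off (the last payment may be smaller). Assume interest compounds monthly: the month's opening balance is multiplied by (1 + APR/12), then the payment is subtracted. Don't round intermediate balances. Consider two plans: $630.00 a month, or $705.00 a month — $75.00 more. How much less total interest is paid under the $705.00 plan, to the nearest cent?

$509.47

Monthly rate r = 17.6%/12 = 1.46667% = 0.0146667.
At $630.00/mo: n = ⌈−ln(1 − rB₀/P)/ln(1+r)⌉ = 31 payments (last $311.40); total interest = total paid − $15,400.00 = $3,811.40.
At $705.00/mo: 27 payments (last $371.93); total interest $3,301.93.
Interest saved = $3,811.40 − $3,301.93 = $509.47.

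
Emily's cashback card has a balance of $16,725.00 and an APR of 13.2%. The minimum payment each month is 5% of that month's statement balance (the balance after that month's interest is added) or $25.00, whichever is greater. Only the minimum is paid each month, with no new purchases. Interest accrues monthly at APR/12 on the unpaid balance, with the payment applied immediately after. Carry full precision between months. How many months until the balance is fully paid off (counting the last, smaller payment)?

Monthly rate r = 13.2%/12 = 1.1% = 0.011.
While 5% of the post-interest balance exceeds $25.00, each month B ← (B·(1+r))·(1 − 0.05), i.e. B shrinks by the factor (1+r)·0.95 = 0.96045.
This holds for months 1–88. Entering month 89 the balance is $479.89; 5% of the post-interest balance is now below $25.00, so the flat $25.00 minimum applies from here.
From month 89 a fixed $25.00 at rate r clears $479.89 in 22 more payments. Total: 88 + 22 = 110 months.

110 months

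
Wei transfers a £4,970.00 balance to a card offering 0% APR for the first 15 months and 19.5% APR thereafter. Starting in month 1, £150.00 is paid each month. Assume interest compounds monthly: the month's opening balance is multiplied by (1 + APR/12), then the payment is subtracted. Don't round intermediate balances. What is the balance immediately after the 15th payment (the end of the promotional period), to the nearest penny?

Promo months 1–15 at r₀ = 0%/12 = 0; months 16+ at r₁ = 19.5%/12 = 0.01625.
After month 15 (no interest yet): B = £4,970.00 − 15·£150.00 = £2,720.00.

£2,720.00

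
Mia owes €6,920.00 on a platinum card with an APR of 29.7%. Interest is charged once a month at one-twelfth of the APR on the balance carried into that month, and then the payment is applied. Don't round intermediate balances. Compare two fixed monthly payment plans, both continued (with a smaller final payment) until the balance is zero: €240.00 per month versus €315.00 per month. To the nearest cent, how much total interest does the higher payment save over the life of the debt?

Monthly rate r = 29.7%/12 = 2.475% = 0.02475.
At €240.00/mo: n = ⌈−ln(1 − rB₀/P)/ln(1+r)⌉ = 52 payments (last €35.42); total interest = total paid − €6,920.00 = €5,355.42.
At €315.00/mo: 33 payments (last €29.68); total interest €3,189.68.
Interest saved = €5,355.42 − €3,189.68 = €2,165.74.

€2,165.74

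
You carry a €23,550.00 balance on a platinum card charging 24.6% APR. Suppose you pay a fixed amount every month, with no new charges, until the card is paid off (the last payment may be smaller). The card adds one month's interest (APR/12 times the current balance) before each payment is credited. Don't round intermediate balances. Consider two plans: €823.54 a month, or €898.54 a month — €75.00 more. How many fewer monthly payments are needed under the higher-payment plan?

6 fewer payments

Monthly rate r = 24.6%/12 = 2.05% = 0.0205.
At €823.54/mo: n = ⌈−ln(1 − rB₀/P)/ln(1+r)⌉ = 44 payments (last €401.13); total interest = total paid − €23,550.00 = €12,263.35.
At €898.54/mo: 38 payments (last €877.86); total interest €10,573.84.
Payments saved = 44 − 38 = 6.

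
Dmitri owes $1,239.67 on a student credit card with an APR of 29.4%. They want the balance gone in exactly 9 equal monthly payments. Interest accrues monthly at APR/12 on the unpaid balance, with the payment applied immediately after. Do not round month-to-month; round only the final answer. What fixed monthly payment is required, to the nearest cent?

$155.16

Monthly rate r = 29.4%/12 = 2.45% = 0.0245.
Level-payment amortization: P = B₀·r / (1 − (1+r)^(−n)) = 1239.67·0.0245 / (1 − 1.0245^(−9)).
Denominator 1 − (1+r)^(−9) = 0.195747656.
P = 30.3719 / 0.195747656 ≈ 155.16.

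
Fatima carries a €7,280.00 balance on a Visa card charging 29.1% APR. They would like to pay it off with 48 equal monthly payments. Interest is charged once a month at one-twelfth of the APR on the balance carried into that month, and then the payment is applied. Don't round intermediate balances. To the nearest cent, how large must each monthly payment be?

€258.33

Monthly rate r = 29.1%/12 = 2.425% = 0.02425.
Level-payment amortization: P = B₀·r / (1 − (1+r)^(−n)) = 7280.00·0.02425 / (1 − 1.02425^(−48)).
Denominator 1 − (1+r)^(−48) = 0.683398248.
P = 176.54 / 0.683398248 ≈ 258.33.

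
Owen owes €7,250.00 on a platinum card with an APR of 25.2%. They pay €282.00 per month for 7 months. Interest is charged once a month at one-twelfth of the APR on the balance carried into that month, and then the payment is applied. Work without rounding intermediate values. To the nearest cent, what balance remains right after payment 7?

Monthly rate r = 25.2%/12 = 2.1% = 0.021.
Each month: B ← B·(1+r) − €282.00.
Month 1: interest €152.25; balance after payment €7,120.25.
Month 2: interest €149.53; balance after payment €6,987.78.
Month 3: interest €146.74; balance after payment €6,852.52.
Month 4: interest €143.90; balance after payment €6,714.42.
Month 5: interest €141.00; balance after payment €6,573.42.
Month 6: interest €138.04; balance after payment €6,429.47.
Month 7: interest €135.02; balance after payment €6,282.48.

€6,282.48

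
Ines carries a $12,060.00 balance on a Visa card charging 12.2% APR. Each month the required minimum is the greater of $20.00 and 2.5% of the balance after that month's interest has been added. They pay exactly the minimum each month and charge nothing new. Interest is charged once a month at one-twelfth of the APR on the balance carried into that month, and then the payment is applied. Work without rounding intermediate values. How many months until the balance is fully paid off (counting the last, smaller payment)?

231 months

Monthly rate r = 12.2%/12 = 1.01667% = 0.0101667.
While 2.5% of the post-interest balance exceeds $20.00, each month B ← (B·(1+r))·(1 − 0.025), i.e. B shrinks by the factor (1+r)·0.975 = 0.98491.
This holds for months 1–180. Entering month 181 the balance is $781.49; 2.5% of the post-interest balance is now below $20.00, so the flat $20.00 minimum applies from here.
From month 181 a fixed $20.00 at rate r clears $781.49 in 51 more payments. Total: 180 + 51 = 231 months.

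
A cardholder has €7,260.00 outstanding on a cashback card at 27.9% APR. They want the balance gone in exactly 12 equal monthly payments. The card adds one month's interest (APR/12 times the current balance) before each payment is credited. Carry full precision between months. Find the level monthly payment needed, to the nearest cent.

€700.28

Monthly rate r = 27.9%/12 = 2.325% = 0.02325.
Level-payment amortization: P = B₀·r / (1 − (1+r)^(−n)) = 7260.00·0.02325 / (1 − 1.02325^(−12)).
Denominator 1 − (1+r)^(−12) = 0.241039873.
P = 168.795 / 0.241039873 ≈ 700.28.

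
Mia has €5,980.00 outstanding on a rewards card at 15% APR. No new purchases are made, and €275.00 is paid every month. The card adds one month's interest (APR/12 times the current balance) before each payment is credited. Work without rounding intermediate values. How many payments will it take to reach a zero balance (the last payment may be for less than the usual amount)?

26 payments

Monthly rate r = 15%/12 = 1.25% = 0.0125.
Recurrence: B ← B·(1+r) − €275.00.
Month 1: interest €74.75; balance after payment €5,779.75.
Month 2: interest €72.25; balance after payment €5,577.00.
Closed form: n = −ln(1 − rB₀/P)/ln(1+r) = −ln(0.72818)/ln(1.0125) ≈ 25.535, so the balance reaches zero during payment 26.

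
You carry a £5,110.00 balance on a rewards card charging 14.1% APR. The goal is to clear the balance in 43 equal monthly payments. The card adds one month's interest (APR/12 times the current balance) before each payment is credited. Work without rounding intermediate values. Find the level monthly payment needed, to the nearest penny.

Monthly rate r = 14.1%/12 = 1.175% = 0.01175.
Level-payment amortization: P = B₀·r / (1 − (1+r)^(−n)) = 5110.00·0.01175 / (1 − 1.01175^(−43)).
Denominator 1 − (1+r)^(−43) = 0.394865605.
P = 60.0425 / 0.394865605 ≈ 152.06.

£152.06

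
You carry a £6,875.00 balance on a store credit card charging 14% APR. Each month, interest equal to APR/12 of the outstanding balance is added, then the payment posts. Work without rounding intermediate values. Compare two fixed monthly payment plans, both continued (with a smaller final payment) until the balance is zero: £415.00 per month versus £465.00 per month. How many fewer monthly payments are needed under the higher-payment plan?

2 fewer payments

Monthly rate r = 14%/12 = 1.16667% = 0.0116667.
At £415.00/mo: n = ⌈−ln(1 − rB₀/P)/ln(1+r)⌉ = 19 payments (last £214.76); total interest = total paid − £6,875.00 = £809.76.
At £465.00/mo: 17 payments (last £150.89); total interest £715.89.
Payments saved = 19 − 17 = 2.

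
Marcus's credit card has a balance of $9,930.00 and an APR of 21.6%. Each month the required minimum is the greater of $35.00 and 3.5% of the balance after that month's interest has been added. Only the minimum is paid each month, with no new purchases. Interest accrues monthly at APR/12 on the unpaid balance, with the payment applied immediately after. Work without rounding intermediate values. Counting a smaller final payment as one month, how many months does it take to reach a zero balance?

Monthly rate r = 21.6%/12 = 1.8% = 0.018.
While 3.5% of the post-interest balance exceeds $35.00, each month B ← (B·(1+r))·(1 − 0.035), i.e. B shrinks by the factor (1+r)·0.965 = 0.98237.
This holds for months 1–131. Entering month 132 the balance is $966.02; 3.5% of the post-interest balance is now below $35.00, so the flat $35.00 minimum applies from here.
From month 132 a fixed $35.00 at rate r clears $966.02 in 39 more payments. Total: 131 + 39 = 170 months.

170 months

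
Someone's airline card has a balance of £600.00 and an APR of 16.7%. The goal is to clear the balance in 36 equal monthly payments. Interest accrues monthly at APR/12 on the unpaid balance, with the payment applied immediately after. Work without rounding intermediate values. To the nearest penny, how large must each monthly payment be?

Monthly rate r = 16.7%/12 = 1.39167% = 0.0139167.
Level-payment amortization: P = B₀·r / (1 − (1+r)^(−n)) = 600.00·0.0139167 / (1 − 1.01392^(−36)).
Denominator 1 − (1+r)^(−36) = 0.391979016.
P = 8.35 / 0.391979016 ≈ 21.30.

£21.30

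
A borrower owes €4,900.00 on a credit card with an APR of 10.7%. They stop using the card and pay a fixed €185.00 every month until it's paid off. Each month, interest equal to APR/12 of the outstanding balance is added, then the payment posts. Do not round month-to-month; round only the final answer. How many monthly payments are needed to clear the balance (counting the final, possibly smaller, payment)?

31 months

Monthly rate r = 10.7%/12 = 0.891667% = 0.00891667.
Recurrence: B ← B·(1+r) − €185.00.
Month 1: interest €43.69; balance after payment €4,758.69.
Month 2: interest €42.43; balance after payment €4,616.12.
Closed form: n = −ln(1 − rB₀/P)/ln(1+r) = −ln(0.76383)/ln(1.00892) ≈ 30.349, so the balance reaches zero during payment 31.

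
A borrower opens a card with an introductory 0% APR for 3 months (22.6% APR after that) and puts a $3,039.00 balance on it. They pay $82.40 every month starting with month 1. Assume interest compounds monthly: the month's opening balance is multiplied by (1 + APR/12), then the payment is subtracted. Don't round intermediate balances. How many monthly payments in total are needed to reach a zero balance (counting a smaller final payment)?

58 months

Promo months 1–3 at r₀ = 0%/12 = 0; months 4+ at r₁ = 22.6%/12 = 0.0188333.
After month 3 (no interest yet): B = $3,039.00 − 3·$82.40 = $2,791.80.
Then at r₁ with $82.40/mo: n₂ = −ln(1 − r₁·B/P)/ln(1+r₁) ≈ 54.47 → 55 more payments.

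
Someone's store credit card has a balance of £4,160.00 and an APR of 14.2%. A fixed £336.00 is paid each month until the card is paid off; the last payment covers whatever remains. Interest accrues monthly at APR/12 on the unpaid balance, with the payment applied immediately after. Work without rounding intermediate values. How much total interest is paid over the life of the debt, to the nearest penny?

£365.26

Monthly rate r = 14.2%/12 = 1.18333% = 0.0118333.
Payoff takes n = ⌈−ln(1 − rB₀/P)/ln(1+r)⌉ = ⌈13.467⌉ = 14 payments; the last is £157.26.
Total paid = 13·£336.00 + £157.26 = £4,525.26.
Total interest = total paid − principal = £4,525.26 − £4,160.00 = £365.26.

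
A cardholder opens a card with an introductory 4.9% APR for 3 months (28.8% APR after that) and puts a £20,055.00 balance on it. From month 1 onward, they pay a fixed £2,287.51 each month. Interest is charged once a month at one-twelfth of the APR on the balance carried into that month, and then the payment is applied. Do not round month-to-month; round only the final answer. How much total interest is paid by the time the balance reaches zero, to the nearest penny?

£1,440.40

Promo months 1–3 at r₀ = 4.9%/12 = 0.00408333; months 4+ at r₁ = 28.8%/12 = 0.024.
After month 3: iterate B ← B·(1+r₀) − £2,287.51 for 3 months → £13,411.09.
Then at r₁ with £2,287.51/mo: n₂ = −ln(1 − r₁·B/P)/ln(1+r₁) ≈ 6.39 → 7 more payments.
Total paid = 9·£2,287.51 + £907.81 = £21,495.40; interest = £21,495.40 − £20,055.00 = £1,440.40.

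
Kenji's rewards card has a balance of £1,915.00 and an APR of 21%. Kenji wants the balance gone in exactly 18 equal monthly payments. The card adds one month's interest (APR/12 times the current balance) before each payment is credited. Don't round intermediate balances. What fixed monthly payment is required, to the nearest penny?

Monthly rate r = 21%/12 = 1.75% = 0.0175.
Level-payment amortization: P = B₀·r / (1 − (1+r)^(−n)) = 1915.00·0.0175 / (1 − 1.0175^(−18)).
Denominator 1 − (1+r)^(−18) = 0.268220098.
P = 33.5125 / 0.268220098 ≈ 124.94.

£124.94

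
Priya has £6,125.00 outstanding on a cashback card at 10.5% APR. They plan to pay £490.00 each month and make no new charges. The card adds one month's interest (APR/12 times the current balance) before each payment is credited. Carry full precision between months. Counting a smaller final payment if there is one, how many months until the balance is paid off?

14 months

Monthly rate r = 10.5%/12 = 0.875% = 0.00875.
Recurrence: B ← B·(1+r) − £490.00.
Month 1: interest £53.59; balance after payment £5,688.59.
Month 2: interest £49.78; balance after payment £5,248.37.
Closed form: n = −ln(1 − rB₀/P)/ln(1+r) = −ln(0.89062)/ln(1.00875) ≈ 13.296, so the balance reaches zero during payment 14.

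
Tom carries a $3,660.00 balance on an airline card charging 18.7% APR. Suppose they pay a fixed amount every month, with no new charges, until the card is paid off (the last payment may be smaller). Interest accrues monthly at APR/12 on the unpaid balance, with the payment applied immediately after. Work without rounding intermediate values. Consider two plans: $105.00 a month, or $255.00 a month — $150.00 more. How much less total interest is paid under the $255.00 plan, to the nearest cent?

$1,144.84

Monthly rate r = 18.7%/12 = 1.55833% = 0.0155833.
At $105.00/mo: n = ⌈−ln(1 − rB₀/P)/ln(1+r)⌉ = 51 payments (last $70.33); total interest = total paid − $3,660.00 = $1,660.33.
At $255.00/mo: 17 payments (last $95.49); total interest $515.49.
Interest saved = $1,660.33 − $515.49 = $1,144.84.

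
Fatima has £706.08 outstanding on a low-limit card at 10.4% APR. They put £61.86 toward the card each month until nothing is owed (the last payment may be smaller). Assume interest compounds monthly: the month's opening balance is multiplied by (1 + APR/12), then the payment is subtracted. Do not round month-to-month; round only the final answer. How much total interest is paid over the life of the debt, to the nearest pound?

£41

Monthly rate r = 10.4%/12 = 0.866667% = 0.00866667.
Payoff takes n = ⌈−ln(1 − rB₀/P)/ln(1+r)⌉ = ⌈12.071⌉ = 13 payments; the last is £4.41.
Total paid = 12·£61.86 + £4.41 = £746.73.
Total interest = total paid − principal = £746.73 − £706.08 = £40.65.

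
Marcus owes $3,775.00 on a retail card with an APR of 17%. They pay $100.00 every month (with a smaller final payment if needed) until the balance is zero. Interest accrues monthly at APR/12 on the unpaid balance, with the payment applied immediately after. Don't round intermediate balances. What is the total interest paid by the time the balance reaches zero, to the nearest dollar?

$1,665

Monthly rate r = 17%/12 = 1.41667% = 0.0141667.
Payoff takes n = ⌈−ln(1 − rB₀/P)/ln(1+r)⌉ = ⌈54.401⌉ = 55 payments; the last is $40.25.
Total paid = 54·$100.00 + $40.25 = $5,440.25.
Total interest = total paid − principal = $5,440.25 − $3,775.00 = $1,665.25.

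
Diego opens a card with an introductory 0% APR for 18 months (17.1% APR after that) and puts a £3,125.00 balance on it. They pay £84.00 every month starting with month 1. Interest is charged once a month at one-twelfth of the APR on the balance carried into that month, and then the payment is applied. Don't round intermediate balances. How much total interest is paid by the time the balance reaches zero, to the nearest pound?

£285

Promo months 1–18 at r₀ = 0%/12 = 0; months 19+ at r₁ = 17.1%/12 = 0.01425.
After month 18 (no interest yet): B = £3,125.00 − 18·£84.00 = £1,613.00.
Then at r₁ with £84.00/mo: n₂ = −ln(1 − r₁·B/P)/ln(1+r₁) ≈ 22.59 → 23 more payments.
Total paid = 40·£84.00 + £50.09 = £3,410.09; interest = £3,410.09 − £3,125.00 = £285.09.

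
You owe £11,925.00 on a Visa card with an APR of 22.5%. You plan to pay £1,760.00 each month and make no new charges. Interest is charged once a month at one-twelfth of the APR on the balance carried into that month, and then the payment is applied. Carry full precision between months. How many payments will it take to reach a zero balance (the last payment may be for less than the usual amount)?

Monthly rate r = 22.5%/12 = 1.875% = 0.01875.
Recurrence: B ← B·(1+r) − £1,760.00.
Month 1: interest £223.59; balance after payment £10,388.59.
Month 2: interest £194.79; balance after payment £8,823.38.
Closed form: n = −ln(1 − rB₀/P)/ln(1+r) = −ln(0.87296)/ln(1.01875) ≈ 7.314, so the balance reaches zero during payment 8.

8 payments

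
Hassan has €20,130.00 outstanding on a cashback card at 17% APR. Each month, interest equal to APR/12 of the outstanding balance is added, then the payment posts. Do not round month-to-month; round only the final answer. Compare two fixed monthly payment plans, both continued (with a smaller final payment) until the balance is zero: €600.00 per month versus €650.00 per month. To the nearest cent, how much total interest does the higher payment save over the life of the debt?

€820.45

Monthly rate r = 17%/12 = 1.41667% = 0.0141667.
At €600.00/mo: n = ⌈−ln(1 − rB₀/P)/ln(1+r)⌉ = 46 payments (last €507.52); total interest = total paid − €20,130.00 = €7,377.52.
At €650.00/mo: 42 payments (last €37.07); total interest €6,557.07.
Interest saved = €7,377.52 − €6,557.07 = €820.45.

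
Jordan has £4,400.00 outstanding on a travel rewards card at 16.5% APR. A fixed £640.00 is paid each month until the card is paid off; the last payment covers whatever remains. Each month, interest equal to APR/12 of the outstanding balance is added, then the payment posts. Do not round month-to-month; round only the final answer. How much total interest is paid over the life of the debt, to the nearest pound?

Monthly rate r = 16.5%/12 = 1.375% = 0.01375.
Payoff takes n = ⌈−ln(1 − rB₀/P)/ln(1+r)⌉ = ⌈7.272⌉ = 8 payments; the last is £174.65.
Total paid = 7·£640.00 + £174.65 = £4,654.65.
Total interest = total paid − principal = £4,654.65 − £4,400.00 = £254.65.

£255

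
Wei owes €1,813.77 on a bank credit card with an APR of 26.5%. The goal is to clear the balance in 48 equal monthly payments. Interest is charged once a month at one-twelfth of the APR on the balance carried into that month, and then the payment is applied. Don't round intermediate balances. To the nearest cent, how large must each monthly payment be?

€61.67

Monthly rate r = 26.5%/12 = 2.20833% = 0.0220833.
Level-payment amortization: P = B₀·r / (1 − (1+r)^(−n)) = 1813.77·0.0220833 / (1 − 1.02208^(−48)).
Denominator 1 − (1+r)^(−48) = 0.649524803.
P = 40.0541 / 0.649524803 ≈ 61.67.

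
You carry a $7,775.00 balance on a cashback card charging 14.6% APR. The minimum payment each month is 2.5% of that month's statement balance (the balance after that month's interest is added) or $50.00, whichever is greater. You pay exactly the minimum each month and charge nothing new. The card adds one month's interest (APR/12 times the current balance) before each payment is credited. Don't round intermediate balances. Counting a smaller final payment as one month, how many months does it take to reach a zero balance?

Monthly rate r = 14.6%/12 = 1.21667% = 0.0121667.
While 2.5% of the post-interest balance exceeds $50.00, each month B ← (B·(1+r))·(1 − 0.025), i.e. B shrinks by the factor (1+r)·0.975 = 0.98686.
This holds for months 1–104. Entering month 105 the balance is $1,965.13; 2.5% of the post-interest balance is now below $50.00, so the flat $50.00 minimum applies from here.
From month 105 a fixed $50.00 at rate r clears $1,965.13 in 54 more payments. Total: 104 + 54 = 158 months.

158 months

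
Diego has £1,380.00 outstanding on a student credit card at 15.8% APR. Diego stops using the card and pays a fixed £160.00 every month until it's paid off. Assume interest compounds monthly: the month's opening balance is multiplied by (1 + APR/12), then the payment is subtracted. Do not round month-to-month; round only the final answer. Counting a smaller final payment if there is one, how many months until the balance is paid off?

10 payments

Monthly rate r = 15.8%/12 = 1.31667% = 0.0131667.
Recurrence: B ← B·(1+r) − £160.00.
Month 1: interest £18.17; balance after payment £1,238.17.
Month 2: interest £16.30; balance after payment £1,094.47.
Closed form: n = −ln(1 − rB₀/P)/ln(1+r) = −ln(0.88644)/ln(1.01317) ≈ 9.215, so the balance reaches zero during payment 10.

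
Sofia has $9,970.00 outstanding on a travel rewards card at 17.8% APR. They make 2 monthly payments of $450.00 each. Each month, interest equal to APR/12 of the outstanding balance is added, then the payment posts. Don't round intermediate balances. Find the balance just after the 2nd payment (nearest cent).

$9,361.30

Monthly rate r = 17.8%/12 = 1.48333% = 0.0148333.
Each month: B ← B·(1+r) − $450.00.
Month 1: interest $147.89; balance after payment $9,667.89.
Month 2: interest $143.41; balance after payment $9,361.30.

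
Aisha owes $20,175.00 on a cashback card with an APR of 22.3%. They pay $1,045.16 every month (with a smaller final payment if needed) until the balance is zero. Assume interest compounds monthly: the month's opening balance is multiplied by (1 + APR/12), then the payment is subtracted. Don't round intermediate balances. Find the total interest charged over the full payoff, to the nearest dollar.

Monthly rate r = 22.3%/12 = 1.85833% = 0.0185833.
Payoff takes n = ⌈−ln(1 − rB₀/P)/ln(1+r)⌉ = ⌈24.129⌉ = 25 payments; the last is $136.24.
Total paid = 24·$1,045.16 + $136.24 = $25,220.08.
Total interest = total paid − principal = $25,220.08 − $20,175.00 = $5,045.08.

$5,045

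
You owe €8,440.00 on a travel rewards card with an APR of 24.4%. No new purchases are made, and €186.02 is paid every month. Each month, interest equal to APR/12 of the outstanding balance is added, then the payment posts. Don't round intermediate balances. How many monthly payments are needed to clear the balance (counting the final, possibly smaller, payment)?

Monthly rate r = 24.4%/12 = 2.03333% = 0.0203333.
Recurrence: B ← B·(1+r) − €186.02.
Month 1: interest €171.61; balance after payment €8,425.59.
Month 2: interest €171.32; balance after payment €8,410.89.
Closed form: n = −ln(1 − rB₀/P)/ln(1+r) = −ln(0.077447)/ln(1.02033) ≈ 127.086, so the balance reaches zero during payment 128.

128 months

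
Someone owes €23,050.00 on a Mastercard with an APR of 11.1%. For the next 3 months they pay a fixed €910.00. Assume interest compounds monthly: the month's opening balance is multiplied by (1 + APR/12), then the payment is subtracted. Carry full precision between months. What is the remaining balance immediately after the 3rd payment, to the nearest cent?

€20,940.24

Monthly rate r = 11.1%/12 = 0.925% = 0.00925.
Each month: B ← B·(1+r) − €910.00.
Month 1: interest €213.21; balance after payment €22,353.21.
Month 2: interest €206.77; balance after payment €21,649.98.
Month 3: interest €200.26; balance after payment €20,940.24.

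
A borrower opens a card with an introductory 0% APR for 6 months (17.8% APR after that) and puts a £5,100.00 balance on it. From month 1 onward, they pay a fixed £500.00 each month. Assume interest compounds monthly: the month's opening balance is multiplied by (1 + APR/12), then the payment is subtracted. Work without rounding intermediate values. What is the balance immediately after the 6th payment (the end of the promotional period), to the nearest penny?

£2,100.00

Promo months 1–6 at r₀ = 0%/12 = 0; months 7+ at r₁ = 17.8%/12 = 0.0148333.
After month 6 (no interest yet): B = £5,100.00 − 6·£500.00 = £2,100.00.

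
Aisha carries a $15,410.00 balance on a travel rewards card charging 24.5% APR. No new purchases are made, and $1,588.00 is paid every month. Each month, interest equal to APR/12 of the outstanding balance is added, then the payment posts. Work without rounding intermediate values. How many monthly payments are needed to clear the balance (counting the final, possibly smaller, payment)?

Monthly rate r = 24.5%/12 = 2.04167% = 0.0204167.
Recurrence: B ← B·(1+r) − $1,588.00.
Month 1: interest $314.62; balance after payment $14,136.62.
Month 2: interest $288.62; balance after payment $12,837.24.
Closed form: n = −ln(1 − rB₀/P)/ln(1+r) = −ln(0.80188)/ln(1.02042) ≈ 10.925, so the balance reaches zero during payment 11.

11 payments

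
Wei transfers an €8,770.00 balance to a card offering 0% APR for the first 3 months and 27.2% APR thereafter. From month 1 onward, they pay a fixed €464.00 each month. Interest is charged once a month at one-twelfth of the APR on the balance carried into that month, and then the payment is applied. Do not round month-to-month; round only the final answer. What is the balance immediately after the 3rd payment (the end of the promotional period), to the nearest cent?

Promo months 1–3 at r₀ = 0%/12 = 0; months 4+ at r₁ = 27.2%/12 = 0.0226667.
After month 3 (no interest yet): B = €8,770.00 − 3·€464.00 = €7,378.00.

€7,378.00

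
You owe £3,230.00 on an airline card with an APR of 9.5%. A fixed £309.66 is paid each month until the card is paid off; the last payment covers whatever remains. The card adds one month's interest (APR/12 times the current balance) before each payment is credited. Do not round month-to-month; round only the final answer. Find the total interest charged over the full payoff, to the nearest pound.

Monthly rate r = 9.5%/12 = 0.791667% = 0.00791667.
Payoff takes n = ⌈−ln(1 − rB₀/P)/ln(1+r)⌉ = ⌈10.930⌉ = 11 payments; the last is £288.00.
Total paid = 10·£309.66 + £288.00 = £3,384.60.
Total interest = total paid − principal = £3,384.60 − £3,230.00 = £154.60.

£155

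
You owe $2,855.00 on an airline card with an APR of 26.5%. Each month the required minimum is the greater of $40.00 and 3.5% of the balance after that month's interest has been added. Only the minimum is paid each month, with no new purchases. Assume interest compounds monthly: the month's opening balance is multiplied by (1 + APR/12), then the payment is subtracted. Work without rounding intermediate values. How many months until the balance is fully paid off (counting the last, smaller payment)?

Monthly rate r = 26.5%/12 = 2.20833% = 0.0220833.
While 3.5% of the post-interest balance exceeds $40.00, each month B ← (B·(1+r))·(1 − 0.035), i.e. B shrinks by the factor (1+r)·0.965 = 0.98631.
This holds for months 1–69. Entering month 70 the balance is $1,102.92; 3.5% of the post-interest balance is now below $40.00, so the flat $40.00 minimum applies from here.
From month 70 a fixed $40.00 at rate r clears $1,102.92 in 43 more payments. Total: 69 + 43 = 112 months.

112 months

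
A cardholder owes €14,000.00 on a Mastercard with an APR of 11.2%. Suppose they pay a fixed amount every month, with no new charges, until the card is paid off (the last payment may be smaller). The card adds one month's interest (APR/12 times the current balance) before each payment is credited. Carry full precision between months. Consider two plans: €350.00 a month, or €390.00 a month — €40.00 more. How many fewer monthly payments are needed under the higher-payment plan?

Monthly rate r = 11.2%/12 = 0.933333% = 0.00933333.
At €350.00/mo: n = ⌈−ln(1 − rB₀/P)/ln(1+r)⌉ = 51 payments (last €107.27); total interest = total paid − €14,000.00 = €3,607.27.
At €390.00/mo: 44 payments (last €359.50); total interest €3,129.50.
Payments saved = 51 − 44 = 7.

7 fewer payments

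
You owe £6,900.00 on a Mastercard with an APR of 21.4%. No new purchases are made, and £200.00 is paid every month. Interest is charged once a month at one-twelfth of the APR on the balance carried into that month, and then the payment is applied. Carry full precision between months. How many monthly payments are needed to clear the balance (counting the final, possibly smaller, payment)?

55 payments

Monthly rate r = 21.4%/12 = 1.78333% = 0.0178333.
Recurrence: B ← B·(1+r) − £200.00.
Month 1: interest £123.05; balance after payment £6,823.05.
Month 2: interest £121.68; balance after payment £6,744.73.
Closed form: n = −ln(1 − rB₀/P)/ln(1+r) = −ln(0.38475)/ln(1.01783) ≈ 54.037, so the balance reaches zero during payment 55.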